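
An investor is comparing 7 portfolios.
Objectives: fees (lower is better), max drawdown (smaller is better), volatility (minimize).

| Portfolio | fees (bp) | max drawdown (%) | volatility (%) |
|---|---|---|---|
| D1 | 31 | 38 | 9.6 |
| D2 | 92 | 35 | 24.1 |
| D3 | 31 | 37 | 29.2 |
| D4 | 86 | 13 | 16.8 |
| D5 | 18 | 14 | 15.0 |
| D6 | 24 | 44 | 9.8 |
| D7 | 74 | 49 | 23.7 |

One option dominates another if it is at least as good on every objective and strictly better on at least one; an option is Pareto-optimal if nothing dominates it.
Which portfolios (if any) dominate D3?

D5: fees 18≤31, max drawdown 14≤37, volatility 15.0≤29.2 — dominates D3.
Others (D1, D2, D4, D6, D7) are each worse than D3 on at least one objective.

D5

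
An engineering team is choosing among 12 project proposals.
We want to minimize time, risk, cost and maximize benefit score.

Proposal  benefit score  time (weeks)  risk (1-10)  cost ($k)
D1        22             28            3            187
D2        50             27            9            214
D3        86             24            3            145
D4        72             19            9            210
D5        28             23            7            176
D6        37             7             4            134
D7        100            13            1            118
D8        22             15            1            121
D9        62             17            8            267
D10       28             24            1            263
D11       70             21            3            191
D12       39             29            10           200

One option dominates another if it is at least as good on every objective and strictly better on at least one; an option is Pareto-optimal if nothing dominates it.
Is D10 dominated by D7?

Yes

D7 vs D10: benefit score 100≥28, time 13≤24, risk 1≤1, cost 118≤263 — D7 is at least as good on every objective with at least one strict improvement.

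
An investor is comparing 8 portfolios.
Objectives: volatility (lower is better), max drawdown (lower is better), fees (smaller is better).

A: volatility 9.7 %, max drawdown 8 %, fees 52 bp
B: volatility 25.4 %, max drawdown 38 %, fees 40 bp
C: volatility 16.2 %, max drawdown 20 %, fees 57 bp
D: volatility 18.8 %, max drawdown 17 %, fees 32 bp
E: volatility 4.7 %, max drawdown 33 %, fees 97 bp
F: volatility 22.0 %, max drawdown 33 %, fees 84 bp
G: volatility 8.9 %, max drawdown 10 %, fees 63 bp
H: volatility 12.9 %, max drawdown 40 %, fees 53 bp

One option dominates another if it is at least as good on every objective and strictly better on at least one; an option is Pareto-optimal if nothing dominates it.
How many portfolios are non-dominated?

4

A: not dominated (best max drawdown).
B: dominated by D (volatility 18.8≤25.4, max drawdown 17≤38, fees 32≤40).
C: dominated by A (volatility 9.7≤16.2, max drawdown 8≤20, fees 52≤57).
D: not dominated (best fees).
E: not dominated (best volatility).
F: dominated by A (volatility 9.7≤22.0, max drawdown 8≤33, fees 52≤84).
G: not dominated.
H: dominated by A (volatility 9.7≤12.9, max drawdown 8≤40, fees 52≤53).
Pareto-optimal: A, D, E, G → 4.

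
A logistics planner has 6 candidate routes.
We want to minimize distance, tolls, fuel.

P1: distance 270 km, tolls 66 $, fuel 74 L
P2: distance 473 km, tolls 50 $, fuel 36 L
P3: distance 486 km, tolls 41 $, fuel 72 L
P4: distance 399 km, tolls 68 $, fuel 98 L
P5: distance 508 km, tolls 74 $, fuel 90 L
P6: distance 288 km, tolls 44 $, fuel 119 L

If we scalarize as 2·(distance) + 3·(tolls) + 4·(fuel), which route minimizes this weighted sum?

P1

P1: 2·270 + 3·66 + 4·74 = 1034
P2: 2·473 + 3·50 + 4·36 = 1240
P3: 2·486 + 3·41 + 4·72 = 1383
P4: 2·399 + 3·68 + 4·98 = 1394
P5: 2·508 + 3·74 + 4·90 = 1598
P6: 2·288 + 3·44 + 4·119 = 1184
Lowest: P1 at 1034.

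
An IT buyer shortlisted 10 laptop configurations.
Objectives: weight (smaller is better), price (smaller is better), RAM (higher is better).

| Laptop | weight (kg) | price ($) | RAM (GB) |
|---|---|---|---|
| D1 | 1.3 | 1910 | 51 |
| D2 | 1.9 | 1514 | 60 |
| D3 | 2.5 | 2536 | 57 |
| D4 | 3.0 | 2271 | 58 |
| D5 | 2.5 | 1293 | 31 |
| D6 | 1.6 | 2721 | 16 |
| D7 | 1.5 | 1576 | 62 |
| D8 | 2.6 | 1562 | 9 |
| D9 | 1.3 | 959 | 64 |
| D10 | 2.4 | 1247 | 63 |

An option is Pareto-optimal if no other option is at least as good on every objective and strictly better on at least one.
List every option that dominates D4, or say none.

D2: weight 1.9≤3.0, price 1514≤2271, RAM 60≥58 — dominates D4.
D7: weight 1.5≤3.0, price 1576≤2271, RAM 62≥58 — dominates D4.
D9: weight 1.3≤3.0, price 959≤2271, RAM 64≥58 — dominates D4.
D10: weight 2.4≤3.0, price 1247≤2271, RAM 63≥58 — dominates D4.
Others (D1, D3, D5, D6, D8) are each worse than D4 on at least one objective.

D2, D7, D9, D10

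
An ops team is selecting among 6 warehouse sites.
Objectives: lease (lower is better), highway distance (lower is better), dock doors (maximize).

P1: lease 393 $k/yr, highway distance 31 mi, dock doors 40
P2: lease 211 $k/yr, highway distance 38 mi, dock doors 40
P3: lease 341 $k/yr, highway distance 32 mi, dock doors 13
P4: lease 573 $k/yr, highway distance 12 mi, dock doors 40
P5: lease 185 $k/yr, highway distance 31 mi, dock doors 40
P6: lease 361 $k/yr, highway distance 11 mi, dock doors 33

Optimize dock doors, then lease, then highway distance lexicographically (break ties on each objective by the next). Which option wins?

First maximize dock doors: best is 40, kept {P1, P2, P4, P5}.
Then minimize lease: best is 185, kept {P5}.

P5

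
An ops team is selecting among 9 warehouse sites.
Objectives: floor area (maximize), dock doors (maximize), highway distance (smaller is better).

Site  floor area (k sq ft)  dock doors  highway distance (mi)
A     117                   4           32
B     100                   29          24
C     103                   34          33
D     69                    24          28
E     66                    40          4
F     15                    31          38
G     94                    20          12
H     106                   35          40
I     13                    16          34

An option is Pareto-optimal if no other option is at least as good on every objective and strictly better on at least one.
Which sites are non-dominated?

A: not dominated (best floor area).
B: not dominated.
C: not dominated.
D: dominated by B (floor area 100≥69, dock doors 29≥24, highway distance 24≤28).
E: not dominated (best dock doors).
F: dominated by C (floor area 103≥15, dock doors 34≥31, highway distance 33≤38).
G: not dominated.
H: not dominated.
I: dominated by B (floor area 100≥13, dock doors 29≥16, highway distance 24≤34).

A, B, C, E, G, H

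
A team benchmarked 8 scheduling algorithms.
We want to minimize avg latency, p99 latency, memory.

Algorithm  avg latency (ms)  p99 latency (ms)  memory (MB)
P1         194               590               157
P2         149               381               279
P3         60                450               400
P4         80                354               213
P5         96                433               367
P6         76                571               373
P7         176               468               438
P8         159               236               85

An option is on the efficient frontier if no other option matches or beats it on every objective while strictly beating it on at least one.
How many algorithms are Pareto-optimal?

P1: dominated by P8 (avg latency 159≤194, p99 latency 236≤590, memory 85≤157).
P2: dominated by P4 (avg latency 80≤149, p99 latency 354≤381, memory 213≤279).
P3: not dominated (best avg latency).
P4: not dominated.
P5: dominated by P4 (avg latency 80≤96, p99 latency 354≤433, memory 213≤367).
P6: not dominated.
P7: dominated by P2 (avg latency 149≤176, p99 latency 381≤468, memory 279≤438).
P8: not dominated (best p99 latency).
Pareto-optimal: P3, P4, P6, P8 → 4.

4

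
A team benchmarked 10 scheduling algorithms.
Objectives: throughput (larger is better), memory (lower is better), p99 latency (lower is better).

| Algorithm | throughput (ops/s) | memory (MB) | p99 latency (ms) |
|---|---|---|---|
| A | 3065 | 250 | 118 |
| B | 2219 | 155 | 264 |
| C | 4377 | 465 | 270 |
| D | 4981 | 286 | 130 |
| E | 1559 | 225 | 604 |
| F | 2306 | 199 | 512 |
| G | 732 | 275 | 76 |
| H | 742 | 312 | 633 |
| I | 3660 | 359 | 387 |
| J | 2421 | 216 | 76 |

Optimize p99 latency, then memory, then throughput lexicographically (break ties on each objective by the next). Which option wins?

First minimize p99 latency: best is 76, kept {G, J}.
Then minimize memory: best is 216, kept {J}.

J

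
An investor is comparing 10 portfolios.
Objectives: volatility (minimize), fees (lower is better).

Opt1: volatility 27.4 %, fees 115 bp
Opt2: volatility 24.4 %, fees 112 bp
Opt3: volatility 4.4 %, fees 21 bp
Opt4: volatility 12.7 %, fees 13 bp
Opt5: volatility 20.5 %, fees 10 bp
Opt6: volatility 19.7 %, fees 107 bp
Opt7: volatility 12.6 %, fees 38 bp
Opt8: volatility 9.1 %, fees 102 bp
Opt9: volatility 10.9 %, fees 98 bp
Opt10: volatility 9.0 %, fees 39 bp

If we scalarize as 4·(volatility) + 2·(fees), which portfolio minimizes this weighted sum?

Opt1: 4·27.4 + 2·115 = 339.6
Opt2: 4·24.4 + 2·112 = 321.6
Opt3: 4·4.4 + 2·21 = 59.6
Opt4: 4·12.7 + 2·13 = 76.8
Opt5: 4·20.5 + 2·10 = 102.0
Opt6: 4·19.7 + 2·107 = 292.8
Opt7: 4·12.6 + 2·38 = 126.4
Opt8: 4·9.1 + 2·102 = 240.4
Opt9: 4·10.9 + 2·98 = 239.6
Opt10: 4·9.0 + 2·39 = 114.0
Lowest: Opt3 at 59.6.

Opt3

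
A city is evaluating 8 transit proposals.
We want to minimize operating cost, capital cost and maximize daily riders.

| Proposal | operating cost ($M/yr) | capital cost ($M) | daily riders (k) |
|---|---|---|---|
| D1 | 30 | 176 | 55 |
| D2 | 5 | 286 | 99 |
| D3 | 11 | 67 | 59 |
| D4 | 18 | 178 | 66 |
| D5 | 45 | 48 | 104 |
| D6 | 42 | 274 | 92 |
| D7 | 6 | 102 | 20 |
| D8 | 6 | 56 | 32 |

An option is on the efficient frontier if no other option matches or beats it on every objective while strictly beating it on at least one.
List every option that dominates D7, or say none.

D8

D8: operating cost 6≤6, capital cost 56≤102, daily riders 32≥20 — dominates D7.
Others (D1, D2, D3, D4, D5, D6) are each worse than D7 on at least one objective.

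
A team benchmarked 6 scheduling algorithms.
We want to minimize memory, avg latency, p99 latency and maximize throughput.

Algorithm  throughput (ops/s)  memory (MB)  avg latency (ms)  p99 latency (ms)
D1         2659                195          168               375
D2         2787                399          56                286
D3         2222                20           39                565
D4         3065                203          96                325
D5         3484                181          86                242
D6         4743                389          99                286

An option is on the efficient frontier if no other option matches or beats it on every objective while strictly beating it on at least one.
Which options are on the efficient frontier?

D2, D3, D5, D6

D1: dominated by D5 (throughput 3484≥2659, memory 181≤195, avg latency 86≤168, p99 latency 242≤375).
D2: not dominated.
D3: not dominated (best memory).
D4: dominated by D5 (throughput 3484≥3065, memory 181≤203, avg latency 86≤96, p99 latency 242≤325).
D5: not dominated (best p99 latency).
D6: not dominated (best throughput).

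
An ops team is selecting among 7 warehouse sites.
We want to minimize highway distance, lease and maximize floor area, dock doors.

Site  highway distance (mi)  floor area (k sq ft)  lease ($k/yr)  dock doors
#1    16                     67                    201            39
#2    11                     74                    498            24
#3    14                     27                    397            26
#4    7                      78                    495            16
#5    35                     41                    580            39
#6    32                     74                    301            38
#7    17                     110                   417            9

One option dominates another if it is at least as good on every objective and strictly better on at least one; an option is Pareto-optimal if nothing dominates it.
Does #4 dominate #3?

No

#4 vs #3: #4 is worse on lease (495 vs 397), so it does not dominate #3.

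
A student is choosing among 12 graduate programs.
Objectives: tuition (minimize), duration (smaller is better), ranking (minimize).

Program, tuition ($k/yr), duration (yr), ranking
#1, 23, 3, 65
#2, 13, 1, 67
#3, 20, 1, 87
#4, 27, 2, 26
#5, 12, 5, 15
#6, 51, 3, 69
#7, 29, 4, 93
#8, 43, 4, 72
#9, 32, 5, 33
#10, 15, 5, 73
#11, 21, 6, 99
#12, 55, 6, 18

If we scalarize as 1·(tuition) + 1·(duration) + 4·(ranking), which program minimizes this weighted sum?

#5

#1: 1·23 + 1·3 + 4·65 = 286
#2: 1·13 + 1·1 + 4·67 = 282
#3: 1·20 + 1·1 + 4·87 = 369
#4: 1·27 + 1·2 + 4·26 = 133
#5: 1·12 + 1·5 + 4·15 = 77
#6: 1·51 + 1·3 + 4·69 = 330
#7: 1·29 + 1·4 + 4·93 = 405
#8: 1·43 + 1·4 + 4·72 = 335
#9: 1·32 + 1·5 + 4·33 = 169
#10: 1·15 + 1·5 + 4·73 = 312
#11: 1·21 + 1·6 + 4·99 = 423
#12: 1·55 + 1·6 + 4·18 = 133
Lowest: #5 at 77.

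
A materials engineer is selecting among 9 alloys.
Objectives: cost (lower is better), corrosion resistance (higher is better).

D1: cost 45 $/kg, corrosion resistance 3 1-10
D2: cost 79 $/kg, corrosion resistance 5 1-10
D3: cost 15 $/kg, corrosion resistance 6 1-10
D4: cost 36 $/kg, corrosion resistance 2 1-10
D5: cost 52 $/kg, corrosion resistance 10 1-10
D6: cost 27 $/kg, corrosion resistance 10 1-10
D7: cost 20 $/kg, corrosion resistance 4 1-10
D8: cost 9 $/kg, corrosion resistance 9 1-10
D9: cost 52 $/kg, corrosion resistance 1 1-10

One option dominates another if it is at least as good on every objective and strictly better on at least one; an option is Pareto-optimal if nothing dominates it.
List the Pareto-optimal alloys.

D6, D8

D1: dominated by D3 (cost 15≤45, corrosion resistance 6≥3).
D2: dominated by D3 (cost 15≤79, corrosion resistance 6≥5).
D3: dominated by D8 (cost 9≤15, corrosion resistance 9≥6).
D4: dominated by D3 (cost 15≤36, corrosion resistance 6≥2).
D5: dominated by D6 (cost 27≤52, corrosion resistance 10≥10).
D6: not dominated.
D7: dominated by D3 (cost 15≤20, corrosion resistance 6≥4).
D8: not dominated (best cost).
D9: dominated by D1 (cost 45≤52, corrosion resistance 3≥1).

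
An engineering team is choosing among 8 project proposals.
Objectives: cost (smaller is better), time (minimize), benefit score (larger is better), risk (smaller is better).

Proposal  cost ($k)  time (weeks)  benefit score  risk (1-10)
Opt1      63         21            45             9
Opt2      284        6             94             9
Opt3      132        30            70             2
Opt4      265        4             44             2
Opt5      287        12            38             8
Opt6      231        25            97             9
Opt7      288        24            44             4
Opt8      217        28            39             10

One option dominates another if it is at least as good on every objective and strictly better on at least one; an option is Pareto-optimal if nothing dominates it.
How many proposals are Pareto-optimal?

Opt1: not dominated (best cost).
Opt2: not dominated.
Opt3: not dominated.
Opt4: not dominated (best time).
Opt5: dominated by Opt4 (cost 265≤287, time 4≤12, benefit score 44≥38, risk 2≤8).
Opt6: not dominated (best benefit score).
Opt7: dominated by Opt4 (cost 265≤288, time 4≤24, benefit score 44≥44, risk 2≤4).
Opt8: dominated by Opt1 (cost 63≤217, time 21≤28, benefit score 45≥39, risk 9≤10).
Pareto-optimal: Opt1, Opt2, Opt3, Opt4, Opt6 → 5.

5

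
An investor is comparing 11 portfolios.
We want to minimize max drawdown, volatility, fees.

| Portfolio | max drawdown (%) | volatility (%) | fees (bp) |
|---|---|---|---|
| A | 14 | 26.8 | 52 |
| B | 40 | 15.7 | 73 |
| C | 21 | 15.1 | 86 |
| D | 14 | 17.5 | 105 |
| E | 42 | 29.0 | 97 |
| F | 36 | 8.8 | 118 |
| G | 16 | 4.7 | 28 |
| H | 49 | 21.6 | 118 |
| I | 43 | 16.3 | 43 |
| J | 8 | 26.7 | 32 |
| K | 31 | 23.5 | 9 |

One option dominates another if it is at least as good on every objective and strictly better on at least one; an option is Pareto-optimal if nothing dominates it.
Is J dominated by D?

D vs J: D is worse on max drawdown (14 vs 8), so it does not dominate J.

No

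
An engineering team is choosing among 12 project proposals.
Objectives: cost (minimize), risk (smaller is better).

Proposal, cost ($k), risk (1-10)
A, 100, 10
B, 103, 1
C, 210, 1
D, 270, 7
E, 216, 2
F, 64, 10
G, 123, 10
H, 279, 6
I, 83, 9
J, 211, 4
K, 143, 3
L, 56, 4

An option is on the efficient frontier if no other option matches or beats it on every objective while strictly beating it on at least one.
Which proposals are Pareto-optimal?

B, L

A: dominated by F (cost 64≤100, risk 10≤10).
B: not dominated.
C: dominated by B (cost 103≤210, risk 1≤1).
D: dominated by B (cost 103≤270, risk 1≤7).
E: dominated by B (cost 103≤216, risk 1≤2).
F: dominated by L (cost 56≤64, risk 4≤10).
G: dominated by A (cost 100≤123, risk 10≤10).
H: dominated by B (cost 103≤279, risk 1≤6).
I: dominated by L (cost 56≤83, risk 4≤9).
J: dominated by B (cost 103≤211, risk 1≤4).
K: dominated by B (cost 103≤143, risk 1≤3).
L: not dominated (best cost).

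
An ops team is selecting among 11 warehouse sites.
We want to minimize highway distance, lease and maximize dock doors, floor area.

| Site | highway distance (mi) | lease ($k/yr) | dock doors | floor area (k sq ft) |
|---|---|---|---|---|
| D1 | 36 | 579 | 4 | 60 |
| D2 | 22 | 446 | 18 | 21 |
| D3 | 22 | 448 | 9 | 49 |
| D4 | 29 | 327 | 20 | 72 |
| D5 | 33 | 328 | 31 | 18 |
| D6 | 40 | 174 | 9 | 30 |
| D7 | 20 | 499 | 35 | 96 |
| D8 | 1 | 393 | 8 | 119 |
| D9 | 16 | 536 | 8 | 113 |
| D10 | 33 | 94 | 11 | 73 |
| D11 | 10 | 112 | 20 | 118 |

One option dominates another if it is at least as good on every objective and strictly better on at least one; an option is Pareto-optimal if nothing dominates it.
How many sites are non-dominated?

D1: dominated by D4 (highway distance 29≤36, lease 327≤579, dock doors 20≥4, floor area 72≥60).
D2: dominated by D11 (highway distance 10≤22, lease 112≤446, dock doors 20≥18, floor area 118≥21).
D3: dominated by D11 (highway distance 10≤22, lease 112≤448, dock doors 20≥9, floor area 118≥49).
D4: dominated by D11 (highway distance 10≤29, lease 112≤327, dock doors 20≥20, floor area 118≥72).
D5: not dominated.
D6: dominated by D10 (highway distance 33≤40, lease 94≤174, dock doors 11≥9, floor area 73≥30).
D7: not dominated (best dock doors).
D8: not dominated (best highway distance).
D9: dominated by D8 (highway distance 1≤16, lease 393≤536, dock doors 8≥8, floor area 119≥113).
D10: not dominated (best lease).
D11: not dominated.
Pareto-optimal: D5, D7, D8, D10, D11 → 5.

5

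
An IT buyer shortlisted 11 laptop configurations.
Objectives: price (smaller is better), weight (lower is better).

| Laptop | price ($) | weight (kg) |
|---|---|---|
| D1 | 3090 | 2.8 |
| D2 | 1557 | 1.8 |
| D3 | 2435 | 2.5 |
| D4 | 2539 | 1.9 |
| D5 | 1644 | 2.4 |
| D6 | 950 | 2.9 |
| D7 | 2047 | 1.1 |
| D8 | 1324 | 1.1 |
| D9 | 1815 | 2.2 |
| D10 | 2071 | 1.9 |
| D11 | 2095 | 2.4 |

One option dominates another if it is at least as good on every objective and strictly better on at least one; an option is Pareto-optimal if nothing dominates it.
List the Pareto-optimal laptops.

D6, D8

D1: dominated by D2 (price 1557≤3090, weight 1.8≤2.8).
D2: dominated by D8 (price 1324≤1557, weight 1.1≤1.8).
D3: dominated by D2 (price 1557≤2435, weight 1.8≤2.5).
D4: dominated by D2 (price 1557≤2539, weight 1.8≤1.9).
D5: dominated by D2 (price 1557≤1644, weight 1.8≤2.4).
D6: not dominated (best price).
D7: dominated by D8 (price 1324≤2047, weight 1.1≤1.1).
D8: not dominated.
D9: dominated by D2 (price 1557≤1815, weight 1.8≤2.2).
D10: dominated by D2 (price 1557≤2071, weight 1.8≤1.9).
D11: dominated by D2 (price 1557≤2095, weight 1.8≤2.4).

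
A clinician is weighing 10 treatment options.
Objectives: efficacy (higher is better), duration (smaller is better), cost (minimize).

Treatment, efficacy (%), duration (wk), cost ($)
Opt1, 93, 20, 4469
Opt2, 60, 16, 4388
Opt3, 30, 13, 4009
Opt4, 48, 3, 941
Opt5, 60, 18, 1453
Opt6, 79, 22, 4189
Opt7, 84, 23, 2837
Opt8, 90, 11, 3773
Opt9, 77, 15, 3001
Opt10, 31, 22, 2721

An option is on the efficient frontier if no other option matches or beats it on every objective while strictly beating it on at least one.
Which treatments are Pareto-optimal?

Opt1, Opt4, Opt5, Opt7, Opt8, Opt9

Opt1: not dominated (best efficacy).
Opt2: dominated by Opt8 (efficacy 90≥60, duration 11≤16, cost 3773≤4388).
Opt3: dominated by Opt4 (efficacy 48≥30, duration 3≤13, cost 941≤4009).
Opt4: not dominated (best duration).
Opt5: not dominated.
Opt6: dominated by Opt8 (efficacy 90≥79, duration 11≤22, cost 3773≤4189).
Opt7: not dominated.
Opt8: not dominated.
Opt9: not dominated.
Opt10: dominated by Opt4 (efficacy 48≥31, duration 3≤22, cost 941≤2721).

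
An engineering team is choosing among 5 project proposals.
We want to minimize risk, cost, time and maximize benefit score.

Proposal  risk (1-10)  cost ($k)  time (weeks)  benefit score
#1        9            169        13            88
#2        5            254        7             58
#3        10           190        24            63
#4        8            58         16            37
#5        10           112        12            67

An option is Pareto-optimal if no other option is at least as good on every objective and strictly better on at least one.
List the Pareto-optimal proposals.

#1: not dominated (best benefit score).
#2: not dominated (best risk).
#3: dominated by #1 (risk 9≤10, cost 169≤190, time 13≤24, benefit score 88≥63).
#4: not dominated (best cost).
#5: not dominated.

#1, #2, #4, #5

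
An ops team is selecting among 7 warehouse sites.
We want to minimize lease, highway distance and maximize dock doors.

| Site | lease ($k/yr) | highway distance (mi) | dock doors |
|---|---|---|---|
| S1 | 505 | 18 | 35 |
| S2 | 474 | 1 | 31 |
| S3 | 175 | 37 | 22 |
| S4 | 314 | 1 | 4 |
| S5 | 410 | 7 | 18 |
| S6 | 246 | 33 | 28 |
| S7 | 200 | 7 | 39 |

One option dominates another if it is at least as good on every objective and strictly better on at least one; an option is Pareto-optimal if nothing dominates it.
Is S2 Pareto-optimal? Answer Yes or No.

S1: worse on lease (505 vs 474).
S3: worse on highway distance (37 vs 1).
S4: worse on dock doors (4 vs 31).
S5: worse on highway distance (7 vs 1).
S6: worse on highway distance (33 vs 1).
S7: worse on highway distance (7 vs 1).
No option is at least as good as S2 on every objective and strictly better on one.

Yes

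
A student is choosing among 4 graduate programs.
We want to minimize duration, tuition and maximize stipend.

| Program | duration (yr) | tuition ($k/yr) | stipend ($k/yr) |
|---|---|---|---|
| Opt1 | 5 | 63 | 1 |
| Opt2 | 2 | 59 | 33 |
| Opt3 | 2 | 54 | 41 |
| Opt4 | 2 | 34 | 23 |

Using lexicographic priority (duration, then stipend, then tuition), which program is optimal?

First minimize duration: best is 2, kept {Opt2, Opt3, Opt4}.
Then maximize stipend: best is 41, kept {Opt3}.

Opt3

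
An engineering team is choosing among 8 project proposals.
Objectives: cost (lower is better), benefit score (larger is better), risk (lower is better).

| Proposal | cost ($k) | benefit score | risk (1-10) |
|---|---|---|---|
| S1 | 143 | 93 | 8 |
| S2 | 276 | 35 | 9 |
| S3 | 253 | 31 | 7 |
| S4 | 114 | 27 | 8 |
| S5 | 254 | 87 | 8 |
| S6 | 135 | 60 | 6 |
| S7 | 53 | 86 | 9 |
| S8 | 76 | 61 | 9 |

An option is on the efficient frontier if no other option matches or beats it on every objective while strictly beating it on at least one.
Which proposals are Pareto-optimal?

S1, S4, S6, S7

S1: not dominated (best benefit score).
S2: dominated by S1 (cost 143≤276, benefit score 93≥35, risk 8≤9).
S3: dominated by S6 (cost 135≤253, benefit score 60≥31, risk 6≤7).
S4: not dominated.
S5: dominated by S1 (cost 143≤254, benefit score 93≥87, risk 8≤8).
S6: not dominated (best risk).
S7: not dominated (best cost).
S8: dominated by S7 (cost 53≤76, benefit score 86≥61, risk 9≤9).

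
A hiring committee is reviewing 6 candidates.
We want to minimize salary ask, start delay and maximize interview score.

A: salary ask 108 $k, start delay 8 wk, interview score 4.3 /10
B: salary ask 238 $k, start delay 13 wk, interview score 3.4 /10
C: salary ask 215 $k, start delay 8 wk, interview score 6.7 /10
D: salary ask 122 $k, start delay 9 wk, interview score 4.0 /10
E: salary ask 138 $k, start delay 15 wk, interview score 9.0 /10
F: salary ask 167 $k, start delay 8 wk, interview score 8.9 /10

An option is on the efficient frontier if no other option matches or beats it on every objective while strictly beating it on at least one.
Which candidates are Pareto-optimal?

A, E, F

A: not dominated (best salary ask).
B: dominated by A (salary ask 108≤238, start delay 8≤13, interview score 4.3≥3.4).
C: dominated by F (salary ask 167≤215, start delay 8≤8, interview score 8.9≥6.7).
D: dominated by A (salary ask 108≤122, start delay 8≤9, interview score 4.3≥4.0).
E: not dominated (best interview score).
F: not dominated.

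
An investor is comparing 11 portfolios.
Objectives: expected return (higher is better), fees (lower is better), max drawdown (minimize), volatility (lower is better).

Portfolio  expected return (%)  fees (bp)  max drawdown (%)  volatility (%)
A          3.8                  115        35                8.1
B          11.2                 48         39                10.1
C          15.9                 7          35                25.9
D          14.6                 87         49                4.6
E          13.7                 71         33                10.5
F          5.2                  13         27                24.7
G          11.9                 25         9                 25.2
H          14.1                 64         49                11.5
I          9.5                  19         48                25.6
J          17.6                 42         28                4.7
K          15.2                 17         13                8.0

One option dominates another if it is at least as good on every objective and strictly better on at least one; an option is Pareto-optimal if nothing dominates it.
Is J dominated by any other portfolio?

A: worse on expected return (3.8 vs 17.6).
B: worse on expected return (11.2 vs 17.6).
C: worse on expected return (15.9 vs 17.6).
D: worse on expected return (14.6 vs 17.6).
E: worse on expected return (13.7 vs 17.6).
F: worse on expected return (5.2 vs 17.6).
G: worse on expected return (11.9 vs 17.6).
H: worse on expected return (14.1 vs 17.6).
I: worse on expected return (9.5 vs 17.6).
K: worse on expected return (15.2 vs 17.6).
No option is at least as good as J on every objective and strictly better on one.

No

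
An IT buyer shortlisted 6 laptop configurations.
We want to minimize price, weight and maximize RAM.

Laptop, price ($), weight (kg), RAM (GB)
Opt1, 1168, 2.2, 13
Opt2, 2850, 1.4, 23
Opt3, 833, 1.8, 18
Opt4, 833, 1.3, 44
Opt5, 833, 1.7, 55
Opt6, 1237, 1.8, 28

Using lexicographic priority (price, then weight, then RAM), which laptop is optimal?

First minimize price: best is 833, kept {Opt3, Opt4, Opt5}.
Then minimize weight: best is 1.3, kept {Opt4}.

Opt4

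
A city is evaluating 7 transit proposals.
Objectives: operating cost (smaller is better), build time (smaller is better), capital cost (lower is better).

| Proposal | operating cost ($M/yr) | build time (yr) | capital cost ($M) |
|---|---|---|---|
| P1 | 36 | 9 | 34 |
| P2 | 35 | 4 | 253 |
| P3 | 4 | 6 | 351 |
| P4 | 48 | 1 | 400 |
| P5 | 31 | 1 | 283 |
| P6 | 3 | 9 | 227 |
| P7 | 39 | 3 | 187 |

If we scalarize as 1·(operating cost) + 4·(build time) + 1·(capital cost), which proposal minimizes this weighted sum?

P1: 1·36 + 4·9 + 1·34 = 106
P2: 1·35 + 4·4 + 1·253 = 304
P3: 1·4 + 4·6 + 1·351 = 379
P4: 1·48 + 4·1 + 1·400 = 452
P5: 1·31 + 4·1 + 1·283 = 318
P6: 1·3 + 4·9 + 1·227 = 266
P7: 1·39 + 4·3 + 1·187 = 238
Lowest: P1 at 106.

P1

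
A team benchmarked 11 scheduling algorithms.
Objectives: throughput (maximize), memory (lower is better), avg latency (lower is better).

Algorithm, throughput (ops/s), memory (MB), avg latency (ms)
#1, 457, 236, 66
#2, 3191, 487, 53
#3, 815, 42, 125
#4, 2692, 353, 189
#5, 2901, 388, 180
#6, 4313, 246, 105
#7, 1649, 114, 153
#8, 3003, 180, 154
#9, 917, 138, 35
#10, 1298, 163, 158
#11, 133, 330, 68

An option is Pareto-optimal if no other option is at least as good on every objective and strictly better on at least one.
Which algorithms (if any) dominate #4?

#6: throughput 4313≥2692, memory 246≤353, avg latency 105≤189 — dominates #4.
#8: throughput 3003≥2692, memory 180≤353, avg latency 154≤189 — dominates #4.
Others (#1, #2, #3, #5, #7, #9, #10, #11) are each worse than #4 on at least one objective.

#6, #8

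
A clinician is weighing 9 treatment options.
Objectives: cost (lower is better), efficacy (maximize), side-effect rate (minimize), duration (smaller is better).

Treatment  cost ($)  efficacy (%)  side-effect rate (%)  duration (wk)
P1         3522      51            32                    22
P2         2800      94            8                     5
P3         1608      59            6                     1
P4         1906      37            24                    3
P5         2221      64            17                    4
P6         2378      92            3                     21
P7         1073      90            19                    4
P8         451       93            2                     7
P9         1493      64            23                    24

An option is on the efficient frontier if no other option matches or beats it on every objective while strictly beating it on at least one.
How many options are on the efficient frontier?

5

P1: dominated by P2 (cost 2800≤3522, efficacy 94≥51, side-effect rate 8≤32, duration 5≤22).
P2: not dominated (best efficacy).
P3: not dominated (best duration).
P4: dominated by P3 (cost 1608≤1906, efficacy 59≥37, side-effect rate 6≤24, duration 1≤3).
P5: not dominated.
P6: dominated by P8 (cost 451≤2378, efficacy 93≥92, side-effect rate 2≤3, duration 7≤21).
P7: not dominated.
P8: not dominated (best cost).
P9: dominated by P7 (cost 1073≤1493, efficacy 90≥64, side-effect rate 19≤23, duration 4≤24).
Pareto-optimal: P2, P3, P5, P7, P8 → 5.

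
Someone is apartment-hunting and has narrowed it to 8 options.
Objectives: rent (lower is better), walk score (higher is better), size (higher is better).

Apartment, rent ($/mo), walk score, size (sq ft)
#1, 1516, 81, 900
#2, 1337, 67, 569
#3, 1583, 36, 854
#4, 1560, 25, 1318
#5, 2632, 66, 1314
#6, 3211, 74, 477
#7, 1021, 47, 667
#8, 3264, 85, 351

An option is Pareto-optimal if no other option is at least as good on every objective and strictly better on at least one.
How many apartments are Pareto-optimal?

6

#1: not dominated.
#2: not dominated.
#3: dominated by #1 (rent 1516≤1583, walk score 81≥36, size 900≥854).
#4: not dominated (best size).
#5: not dominated.
#6: dominated by #1 (rent 1516≤3211, walk score 81≥74, size 900≥477).
#7: not dominated (best rent).
#8: not dominated (best walk score).
Pareto-optimal: #1, #2, #4, #5, #7, #8 → 6.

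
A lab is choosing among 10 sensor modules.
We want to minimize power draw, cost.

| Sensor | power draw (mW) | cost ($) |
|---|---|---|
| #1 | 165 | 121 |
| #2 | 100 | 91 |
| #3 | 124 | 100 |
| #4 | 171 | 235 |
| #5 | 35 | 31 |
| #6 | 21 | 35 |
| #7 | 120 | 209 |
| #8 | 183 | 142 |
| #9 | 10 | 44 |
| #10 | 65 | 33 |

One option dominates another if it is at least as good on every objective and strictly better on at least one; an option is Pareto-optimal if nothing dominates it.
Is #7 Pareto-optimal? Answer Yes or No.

#2 vs #7: power draw 100≤120, cost 91≤209 — #2 is at least as good on every objective and strictly better on at least one, so #2 dominates #7.

No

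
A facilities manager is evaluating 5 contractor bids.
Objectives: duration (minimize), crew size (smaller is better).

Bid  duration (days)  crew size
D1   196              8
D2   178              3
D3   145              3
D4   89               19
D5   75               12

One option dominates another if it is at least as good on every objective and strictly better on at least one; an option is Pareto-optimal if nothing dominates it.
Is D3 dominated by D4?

No

D4 vs D3: D4 is worse on crew size (19 vs 3), so it does not dominate D3.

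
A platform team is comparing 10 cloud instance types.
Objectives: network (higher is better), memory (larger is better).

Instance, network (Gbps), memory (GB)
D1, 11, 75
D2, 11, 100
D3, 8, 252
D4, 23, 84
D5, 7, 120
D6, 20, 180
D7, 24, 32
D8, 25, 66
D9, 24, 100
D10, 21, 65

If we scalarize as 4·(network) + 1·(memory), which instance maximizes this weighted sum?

D3

D1: 4·11 + 1·75 = 119
D2: 4·11 + 1·100 = 144
D3: 4·8 + 1·252 = 284
D4: 4·23 + 1·84 = 176
D5: 4·7 + 1·120 = 148
D6: 4·20 + 1·180 = 260
D7: 4·24 + 1·32 = 128
D8: 4·25 + 1·66 = 166
D9: 4·24 + 1·100 = 196
D10: 4·21 + 1·65 = 149
Highest: D3 at 284.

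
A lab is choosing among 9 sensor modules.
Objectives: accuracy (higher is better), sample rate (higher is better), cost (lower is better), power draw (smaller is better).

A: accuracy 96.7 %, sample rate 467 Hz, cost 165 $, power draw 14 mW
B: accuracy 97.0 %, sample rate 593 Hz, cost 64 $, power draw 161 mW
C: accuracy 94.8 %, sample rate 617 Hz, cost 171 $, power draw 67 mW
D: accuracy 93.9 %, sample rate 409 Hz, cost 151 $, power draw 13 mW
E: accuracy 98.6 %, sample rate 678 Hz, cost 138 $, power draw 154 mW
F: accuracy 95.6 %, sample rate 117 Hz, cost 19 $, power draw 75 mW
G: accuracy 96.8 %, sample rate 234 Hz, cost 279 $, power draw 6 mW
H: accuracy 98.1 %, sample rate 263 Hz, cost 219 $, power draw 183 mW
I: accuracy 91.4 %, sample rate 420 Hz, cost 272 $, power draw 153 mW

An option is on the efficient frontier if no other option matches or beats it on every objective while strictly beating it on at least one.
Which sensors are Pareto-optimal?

A: not dominated.
B: not dominated.
C: not dominated.
D: not dominated.
E: not dominated (best accuracy).
F: not dominated (best cost).
G: not dominated (best power draw).
H: dominated by E (accuracy 98.6≥98.1, sample rate 678≥263, cost 138≤219, power draw 154≤183).
I: dominated by A (accuracy 96.7≥91.4, sample rate 467≥420, cost 165≤272, power draw 14≤153).

A, B, C, D, E, F, G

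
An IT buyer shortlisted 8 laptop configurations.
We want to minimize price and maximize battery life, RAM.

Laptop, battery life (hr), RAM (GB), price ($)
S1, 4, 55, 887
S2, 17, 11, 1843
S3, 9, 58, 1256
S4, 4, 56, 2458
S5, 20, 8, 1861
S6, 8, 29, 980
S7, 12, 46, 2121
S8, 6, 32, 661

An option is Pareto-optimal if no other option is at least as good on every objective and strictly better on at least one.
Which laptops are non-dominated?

S1: not dominated.
S2: not dominated.
S3: not dominated (best RAM).
S4: dominated by S3 (battery life 9≥4, RAM 58≥56, price 1256≤2458).
S5: not dominated (best battery life).
S6: not dominated.
S7: not dominated.
S8: not dominated (best price).

S1, S2, S3, S5, S6, S7, S8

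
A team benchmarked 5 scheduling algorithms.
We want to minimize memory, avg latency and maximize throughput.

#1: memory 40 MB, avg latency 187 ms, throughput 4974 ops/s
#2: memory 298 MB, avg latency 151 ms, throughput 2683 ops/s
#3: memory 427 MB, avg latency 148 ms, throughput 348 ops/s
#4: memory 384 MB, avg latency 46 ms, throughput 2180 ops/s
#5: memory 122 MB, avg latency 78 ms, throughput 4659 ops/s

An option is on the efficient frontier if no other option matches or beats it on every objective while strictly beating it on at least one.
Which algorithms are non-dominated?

#1: not dominated (best memory).
#2: dominated by #5 (memory 122≤298, avg latency 78≤151, throughput 4659≥2683).
#3: dominated by #4 (memory 384≤427, avg latency 46≤148, throughput 2180≥348).
#4: not dominated (best avg latency).
#5: not dominated.

#1, #4, #5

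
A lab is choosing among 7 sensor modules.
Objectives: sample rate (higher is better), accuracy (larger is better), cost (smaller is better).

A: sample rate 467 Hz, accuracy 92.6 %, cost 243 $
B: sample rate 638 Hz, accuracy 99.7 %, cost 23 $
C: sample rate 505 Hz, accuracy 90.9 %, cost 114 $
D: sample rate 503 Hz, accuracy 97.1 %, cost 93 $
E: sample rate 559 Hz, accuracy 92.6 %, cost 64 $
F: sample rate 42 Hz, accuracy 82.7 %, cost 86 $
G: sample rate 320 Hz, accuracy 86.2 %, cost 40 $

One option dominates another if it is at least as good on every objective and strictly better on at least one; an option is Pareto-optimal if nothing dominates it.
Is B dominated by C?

No

C vs B: C is worse on sample rate (505 vs 638), so it does not dominate B.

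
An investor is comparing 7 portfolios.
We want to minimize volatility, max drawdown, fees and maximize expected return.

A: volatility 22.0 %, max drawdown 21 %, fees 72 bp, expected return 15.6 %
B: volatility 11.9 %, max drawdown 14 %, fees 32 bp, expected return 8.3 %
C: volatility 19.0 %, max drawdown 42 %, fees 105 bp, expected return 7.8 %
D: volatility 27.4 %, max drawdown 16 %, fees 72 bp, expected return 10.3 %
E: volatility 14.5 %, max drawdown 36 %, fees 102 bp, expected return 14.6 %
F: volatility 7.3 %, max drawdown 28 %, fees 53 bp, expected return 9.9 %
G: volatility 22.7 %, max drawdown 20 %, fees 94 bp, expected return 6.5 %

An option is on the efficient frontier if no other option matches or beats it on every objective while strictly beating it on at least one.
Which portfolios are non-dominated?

A, B, D, E, F

A: not dominated (best expected return).
B: not dominated (best max drawdown).
C: dominated by B (volatility 11.9≤19.0, max drawdown 14≤42, fees 32≤105, expected return 8.3≥7.8).
D: not dominated.
E: not dominated.
F: not dominated (best volatility).
G: dominated by B (volatility 11.9≤22.7, max drawdown 14≤20, fees 32≤94, expected return 8.3≥6.5).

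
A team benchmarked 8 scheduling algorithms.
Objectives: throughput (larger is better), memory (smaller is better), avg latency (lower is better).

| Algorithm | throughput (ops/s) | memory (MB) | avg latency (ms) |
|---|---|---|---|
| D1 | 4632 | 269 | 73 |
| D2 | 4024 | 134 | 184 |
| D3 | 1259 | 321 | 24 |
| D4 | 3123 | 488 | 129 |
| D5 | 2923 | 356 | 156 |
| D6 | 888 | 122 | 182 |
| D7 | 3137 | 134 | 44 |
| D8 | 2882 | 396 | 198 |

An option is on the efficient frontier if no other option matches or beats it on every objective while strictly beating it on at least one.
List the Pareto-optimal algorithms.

D1, D2, D3, D6, D7

D1: not dominated (best throughput).
D2: not dominated.
D3: not dominated (best avg latency).
D4: dominated by D1 (throughput 4632≥3123, memory 269≤488, avg latency 73≤129).
D5: dominated by D1 (throughput 4632≥2923, memory 269≤356, avg latency 73≤156).
D6: not dominated (best memory).
D7: not dominated.
D8: dominated by D1 (throughput 4632≥2882, memory 269≤396, avg latency 73≤198).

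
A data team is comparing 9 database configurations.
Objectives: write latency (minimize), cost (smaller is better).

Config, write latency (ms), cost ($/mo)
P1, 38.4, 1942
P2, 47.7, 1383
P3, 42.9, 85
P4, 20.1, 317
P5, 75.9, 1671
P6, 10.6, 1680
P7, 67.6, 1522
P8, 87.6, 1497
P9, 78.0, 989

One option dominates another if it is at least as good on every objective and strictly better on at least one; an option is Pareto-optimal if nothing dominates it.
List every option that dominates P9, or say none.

P3, P4

P3: write latency 42.9≤78.0, cost 85≤989 — dominates P9.
P4: write latency 20.1≤78.0, cost 317≤989 — dominates P9.
Others (P1, P2, P5, P6, P7, P8) are each worse than P9 on at least one objective.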